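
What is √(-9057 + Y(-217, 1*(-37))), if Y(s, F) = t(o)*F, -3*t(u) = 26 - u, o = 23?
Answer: 2*I*√2255 ≈ 94.974*I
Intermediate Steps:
t(u) = -26/3 + u/3 (t(u) = -(26 - u)/3 = -26/3 + u/3)
Y(s, F) = -F (Y(s, F) = (-26/3 + (⅓)*23)*F = (-26/3 + 23/3)*F = -F)
√(-9057 + Y(-217, 1*(-37))) = √(-9057 - (-37)) = √(-9057 - 1*(-37)) = √(-9057 + 37) = √(-9020) = 2*I*√2255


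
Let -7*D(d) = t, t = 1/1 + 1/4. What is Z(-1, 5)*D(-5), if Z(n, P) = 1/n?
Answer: 5/28 ≈ 0.17857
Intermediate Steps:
t = 5/4 (t = 1*1 + 1*(1/4) = 1 + 1/4 = 5/4 ≈ 1.2500)
D(d) = -5/28 (D(d) = -1/7*5/4 = -5/28)
Z(-1, 5)*D(-5) = -5/28/(-1) = -1*(-5/28) = 5/28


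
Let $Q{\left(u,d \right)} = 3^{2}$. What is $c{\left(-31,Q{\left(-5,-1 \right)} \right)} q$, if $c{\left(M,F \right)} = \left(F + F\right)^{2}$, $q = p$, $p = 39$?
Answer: $12636$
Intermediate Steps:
$Q{\left(u,d \right)} = 9$
$q = 39$
$c{\left(M,F \right)} = 4 F^{2}$ ($c{\left(M,F \right)} = \left(2 F\right)^{2} = 4 F^{2}$)
$c{\left(-31,Q{\left(-5,-1 \right)} \right)} q = 4 \cdot 9^{2} \cdot 39 = 4 \cdot 81 \cdot 39 = 324 \cdot 39 = 12636$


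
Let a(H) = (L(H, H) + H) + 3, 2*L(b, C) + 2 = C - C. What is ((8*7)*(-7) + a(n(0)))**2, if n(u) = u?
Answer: 152100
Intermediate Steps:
L(b, C) = -1 (L(b, C) = -1 + (C - C)/2 = -1 + (1/2)*0 = -1 + 0 = -1)
a(H) = 2 + H (a(H) = (-1 + H) + 3 = 2 + H)
((8*7)*(-7) + a(n(0)))**2 = ((8*7)*(-7) + (2 + 0))**2 = (56*(-7) + 2)**2 = (-392 + 2)**2 = (-390)**2 = 152100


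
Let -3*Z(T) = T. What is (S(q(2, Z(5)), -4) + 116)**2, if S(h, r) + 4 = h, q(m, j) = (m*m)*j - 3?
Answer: 94249/9 ≈ 10472.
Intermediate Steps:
Z(T) = -T/3
q(m, j) = -3 + j*m**2 (q(m, j) = m**2*j - 3 = j*m**2 - 3 = -3 + j*m**2)
S(h, r) = -4 + h
(S(q(2, Z(5)), -4) + 116)**2 = ((-4 + (-3 - 1/3*5*2**2)) + 116)**2 = ((-4 + (-3 - 5/3*4)) + 116)**2 = ((-4 + (-3 - 20/3)) + 116)**2 = ((-4 - 29/3) + 116)**2 = (-41/3 + 116)**2 = (307/3)**2 = 94249/9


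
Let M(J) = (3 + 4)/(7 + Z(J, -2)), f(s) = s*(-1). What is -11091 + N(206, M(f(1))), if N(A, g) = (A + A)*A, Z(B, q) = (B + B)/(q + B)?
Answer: 73781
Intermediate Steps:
Z(B, q) = 2*B/(B + q) (Z(B, q) = (2*B)/(B + q) = 2*B/(B + q))
f(s) = -s
M(J) = 7/(7 + 2*J/(-2 + J)) (M(J) = (3 + 4)/(7 + 2*J/(J - 2)) = 7/(7 + 2*J/(-2 + J)))
N(A, g) = 2*A² (N(A, g) = (2*A)*A = 2*A²)
-11091 + N(206, M(f(1))) = -11091 + 2*206² = -11091 + 2*42436 = -11091 + 84872 = 73781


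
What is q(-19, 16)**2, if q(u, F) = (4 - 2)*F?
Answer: 1024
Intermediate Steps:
q(u, F) = 2*F
q(-19, 16)**2 = (2*16)**2 = 32**2 = 1024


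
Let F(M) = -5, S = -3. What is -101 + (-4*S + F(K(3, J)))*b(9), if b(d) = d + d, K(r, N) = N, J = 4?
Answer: 25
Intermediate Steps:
b(d) = 2*d
-101 + (-4*S + F(K(3, J)))*b(9) = -101 + (-4*(-3) - 5)*(2*9) = -101 + (12 - 5)*18 = -101 + 7*18 = -101 + 126 = 25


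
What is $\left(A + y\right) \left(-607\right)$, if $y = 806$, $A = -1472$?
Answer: $404262$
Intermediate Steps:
$\left(A + y\right) \left(-607\right) = \left(-1472 + 806\right) \left(-607\right) = \left(-666\right) \left(-607\right) = 404262$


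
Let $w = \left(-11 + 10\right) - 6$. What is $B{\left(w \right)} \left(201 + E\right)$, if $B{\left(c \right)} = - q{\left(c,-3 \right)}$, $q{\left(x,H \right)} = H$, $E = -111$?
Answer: $270$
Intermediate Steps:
$w = -7$ ($w = -1 - 6 = -7$)
$B{\left(c \right)} = 3$ ($B{\left(c \right)} = \left(-1\right) \left(-3\right) = 3$)
$B{\left(w \right)} \left(201 + E\right) = 3 \left(201 - 111\right) = 3 \cdot 90 = 270$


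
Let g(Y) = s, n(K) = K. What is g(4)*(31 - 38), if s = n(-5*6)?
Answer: 210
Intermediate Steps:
s = -30 (s = -5*6 = -30)
g(Y) = -30
g(4)*(31 - 38) = -30*(31 - 38) = -30*(-7) = 210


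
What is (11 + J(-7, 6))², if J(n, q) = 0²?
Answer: 121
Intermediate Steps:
J(n, q) = 0
(11 + J(-7, 6))² = (11 + 0)² = 11² = 121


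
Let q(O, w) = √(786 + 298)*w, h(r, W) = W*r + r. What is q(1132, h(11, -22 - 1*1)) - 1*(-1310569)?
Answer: 1310569 - 484*√271 ≈ 1.3026e+6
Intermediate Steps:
h(r, W) = r + W*r
q(O, w) = 2*w*√271 (q(O, w) = √1084*w = (2*√271)*w = 2*w*√271)
q(1132, h(11, -22 - 1*1)) - 1*(-1310569) = 2*(11*(1 + (-22 - 1*1)))*√271 - 1*(-1310569) = 2*(11*(1 + (-22 - 1)))*√271 + 1310569 = 2*(11*(1 - 23))*√271 + 1310569 = 2*(11*(-22))*√271 + 1310569 = 2*(-242)*√271 + 1310569 = -484*√271 + 1310569 = 1310569 - 484*√271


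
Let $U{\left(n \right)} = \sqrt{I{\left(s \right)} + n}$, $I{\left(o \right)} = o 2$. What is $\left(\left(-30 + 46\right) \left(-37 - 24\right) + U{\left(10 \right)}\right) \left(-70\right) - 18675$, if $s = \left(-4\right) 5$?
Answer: $49645 - 70 i \sqrt{30} \approx 49645.0 - 383.41 i$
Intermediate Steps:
$s = -20$
$I{\left(o \right)} = 2 o$
$U{\left(n \right)} = \sqrt{-40 + n}$ ($U{\left(n \right)} = \sqrt{2 \left(-20\right) + n} = \sqrt{-40 + n}$)
$\left(\left(-30 + 46\right) \left(-37 - 24\right) + U{\left(10 \right)}\right) \left(-70\right) - 18675 = \left(\left(-30 + 46\right) \left(-37 - 24\right) + \sqrt{-40 + 10}\right) \left(-70\right) - 18675 = \left(16 \left(-61\right) + \sqrt{-30}\right) \left(-70\right) - 18675 = \left(-976 + i \sqrt{30}\right) \left(-70\right) - 18675 = \left(68320 - 70 i \sqrt{30}\right) - 18675 = 49645 - 70 i \sqrt{30}$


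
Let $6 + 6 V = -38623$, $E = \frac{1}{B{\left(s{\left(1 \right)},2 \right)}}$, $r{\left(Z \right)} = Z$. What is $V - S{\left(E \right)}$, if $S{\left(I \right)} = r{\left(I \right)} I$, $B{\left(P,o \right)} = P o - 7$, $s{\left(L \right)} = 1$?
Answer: $- \frac{965731}{150} \approx -6438.2$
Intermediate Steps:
$B{\left(P,o \right)} = -7 + P o$
$E = - \frac{1}{5}$ ($E = \frac{1}{-7 + 1 \cdot 2} = \frac{1}{-7 + 2} = \frac{1}{-5} = - \frac{1}{5} \approx -0.2$)
$S{\left(I \right)} = I^{2}$ ($S{\left(I \right)} = I I = I^{2}$)
$V = - \frac{38629}{6}$ ($V = -1 + \frac{1}{6} \left(-38623\right) = -1 - \frac{38623}{6} = - \frac{38629}{6} \approx -6438.2$)
$V - S{\left(E \right)} = - \frac{38629}{6} - \left(- \frac{1}{5}\right)^{2} = - \frac{38629}{6} - \frac{1}{25} = - \frac{965731}{150}$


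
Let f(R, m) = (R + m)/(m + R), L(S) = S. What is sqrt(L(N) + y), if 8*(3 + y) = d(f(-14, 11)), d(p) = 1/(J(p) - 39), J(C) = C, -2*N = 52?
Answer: I*sqrt(167523)/76 ≈ 5.3855*I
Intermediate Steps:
N = -26 (N = -1/2*52 = -26)
f(R, m) = 1 (f(R, m) = (R + m)/(R + m) = 1)
d(p) = 1/(-39 + p) (d(p) = 1/(p - 39) = 1/(-39 + p))
y = -913/304 (y = -3 + 1/(8*(-39 + 1)) = -3 + (1/8)/(-38) = -3 + (1/8)*(-1/38) = -3 - 1/304 = -913/304 ≈ -3.0033)
sqrt(L(N) + y) = sqrt(-26 - 913/304) = sqrt(-8817/304) = I*sqrt(167523)/76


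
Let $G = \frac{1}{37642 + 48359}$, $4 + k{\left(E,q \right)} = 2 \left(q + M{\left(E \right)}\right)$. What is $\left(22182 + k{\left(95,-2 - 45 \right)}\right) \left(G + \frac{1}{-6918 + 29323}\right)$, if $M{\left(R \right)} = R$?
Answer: $\frac{2414635244}{1926852405} \approx 1.2532$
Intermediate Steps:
$k{\left(E,q \right)} = -4 + 2 E + 2 q$ ($k{\left(E,q \right)} = -4 + 2 \left(q + E\right) = -4 + 2 \left(E + q\right) = -4 + \left(2 E + 2 q\right) = -4 + 2 E + 2 q$)
$G = \frac{1}{86001} \approx 1.1628 \cdot 10^{-5}$
$\left(22182 + k{\left(95,-2 - 45 \right)}\right) \left(G + \frac{1}{-6918 + 29323}\right) = \left(22182 + \left(-4 + 2 \cdot 95 + 2 \left(-2 - 45\right)\right)\right) \left(\frac{1}{86001} + \frac{1}{-6918 + 29323}\right) = \left(22182 + \left(-4 + 190 + 2 \left(-2 - 45\right)\right)\right) \left(\frac{1}{86001} + \frac{1}{22405}\right) = \left(22182 + \left(-4 + 190 + 2 \left(-47\right)\right)\right) \left(\frac{1}{86001} + \frac{1}{22405}\right) = \left(22182 - -92\right) \frac{108406}{1926852405} = \left(22182 + 92\right) \frac{108406}{1926852405} = 22274 \cdot \frac{108406}{1926852405} = \frac{2414635244}{1926852405}$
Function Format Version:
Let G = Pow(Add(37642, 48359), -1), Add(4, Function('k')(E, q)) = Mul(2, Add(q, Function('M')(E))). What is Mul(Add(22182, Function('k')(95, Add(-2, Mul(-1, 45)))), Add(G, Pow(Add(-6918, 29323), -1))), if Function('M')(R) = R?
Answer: Rational(2414635244, 1926852405) ≈ 1.2532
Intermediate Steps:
Function('k')(E, q) = Add(-4, Mul(2, E), Mul(2, q)) (Function('k')(E, q) = Add(-4, Mul(2, Add(q, E))) = Add(-4, Mul(2, Add(E, q))) = Add(-4, Add(Mul(2, E), Mul(2, q))) = Add(-4, Mul(2, E), Mul(2, q)))
G = Rational(1, 86001) (G = Pow(86001, -1) = Rational(1, 86001) ≈ 1.1628e-5)
Mul(Add(22182, Function('k')(95, Add(-2, Mul(-1, 45)))), Add(G, Pow(Add(-6918, 29323), -1))) = Mul(Add(22182, Add(-4, Mul(2, 95), Mul(2, Add(-2, Mul(-1, 45))))), Add(Rational(1, 86001), Pow(Add(-6918, 29323), -1))) = Mul(Add(22182, Add(-4, 190, Mul(2, Add(-2, -45)))), Add(Rational(1, 86001), Pow(22405, -1))) = Mul(Add(22182, Add(-4, 190, Mul(2, -47))), Add(Rational(1, 86001), Rational(1, 22405))) = Mul(Add(22182, Add(-4, 190, -94)), Rational(108406, 1926852405)) = Mul(Add(22182, 92), Rational(108406, 1926852405)) = Mul(22274, Rational(108406, 1926852405)) = Rational(2414635244, 1926852405)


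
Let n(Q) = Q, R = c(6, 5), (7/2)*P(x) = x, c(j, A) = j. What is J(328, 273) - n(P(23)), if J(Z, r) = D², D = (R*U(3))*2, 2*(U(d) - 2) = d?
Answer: 12302/7 ≈ 1757.4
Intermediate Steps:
U(d) = 2 + d/2
P(x) = 2*x/7
R = 6
D = 42 (D = (6*(2 + (½)*3))*2 = (6*(2 + 3/2))*2 = (6*(7/2))*2 = 21*2 = 42)
J(Z, r) = 1764 (J(Z, r) = 42² = 1764)
J(328, 273) - n(P(23)) = 1764 - 2*23/7 = 1764 - 1*46/7 = 1764 - 46/7 = 12302/7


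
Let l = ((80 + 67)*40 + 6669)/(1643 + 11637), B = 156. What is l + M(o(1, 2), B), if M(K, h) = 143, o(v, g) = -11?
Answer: 1911589/13280 ≈ 143.94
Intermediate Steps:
l = 12549/13280 (l = (147*40 + 6669)/13280 = (5880 + 6669)*(1/13280) = 12549*(1/13280) = 12549/13280 ≈ 0.94495)
l + M(o(1, 2), B) = 12549/13280 + 143 = 1911589/13280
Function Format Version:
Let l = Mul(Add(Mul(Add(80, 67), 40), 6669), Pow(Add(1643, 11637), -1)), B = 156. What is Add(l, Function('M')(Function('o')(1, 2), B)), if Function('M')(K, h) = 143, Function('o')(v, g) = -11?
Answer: Rational(1911589, 13280) ≈ 143.94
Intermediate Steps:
l = Rational(12549, 13280) (l = Mul(Add(Mul(147, 40), 6669), Pow(13280, -1)) = Mul(Add(5880, 6669), Rational(1, 13280)) = Mul(12549, Rational(1, 13280)) = Rational(12549, 13280) ≈ 0.94495)
Add(l, Function('M')(Function('o')(1, 2), B)) = Add(Rational(12549, 13280), 143) = Rational(1911589, 13280)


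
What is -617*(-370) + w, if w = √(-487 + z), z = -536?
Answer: 228290 + I*√1023 ≈ 2.2829e+5 + 31.984*I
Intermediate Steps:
w = I*√1023 (w = √(-487 - 536) = √(-1023) = I*√1023 ≈ 31.984*I)
-617*(-370) + w = -617*(-370) + I*√1023 = 228290 + I*√1023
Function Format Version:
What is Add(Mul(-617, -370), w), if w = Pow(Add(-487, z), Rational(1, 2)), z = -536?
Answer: Add(228290, Mul(I, Pow(1023, Rational(1, 2)))) ≈ Add(2.2829e+5, Mul(31.984, I))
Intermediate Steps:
w = Mul(I, Pow(1023, Rational(1, 2))) (w = Pow(Add(-487, -536), Rational(1, 2)) = Pow(-1023, Rational(1, 2)) = Mul(I, Pow(1023, Rational(1, 2))) ≈ Mul(31.984, I))
Add(Mul(-617, -370), w) = Add(Mul(-617, -370), Mul(I, Pow(1023, Rational(1, 2)))) = Add(228290, Mul(I, Pow(1023, Rational(1, 2))))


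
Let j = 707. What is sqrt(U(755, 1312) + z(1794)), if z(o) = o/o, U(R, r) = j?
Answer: 2*sqrt(177) ≈ 26.608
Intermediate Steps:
U(R, r) = 707
z(o) = 1
sqrt(U(755, 1312) + z(1794)) = sqrt(707 + 1) = sqrt(708) = 2*sqrt(177)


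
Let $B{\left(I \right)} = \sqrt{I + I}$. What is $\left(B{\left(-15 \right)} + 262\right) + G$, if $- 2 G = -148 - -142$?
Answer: $265 + i \sqrt{30} \approx 265.0 + 5.4772 i$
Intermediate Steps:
$G = 3$ ($G = - \frac{-148 - -142}{2} = - \frac{-148 + 142}{2} = \left(- \frac{1}{2}\right) \left(-6\right) = 3$)
$B{\left(I \right)} = \sqrt{2} \sqrt{I}$ ($B{\left(I \right)} = \sqrt{2 I} = \sqrt{2} \sqrt{I}$)
$\left(B{\left(-15 \right)} + 262\right) + G = \left(\sqrt{2} \sqrt{-15} + 262\right) + 3 = \left(\sqrt{2} i \sqrt{15} + 262\right) + 3 = \left(i \sqrt{30} + 262\right) + 3 = \left(262 + i \sqrt{30}\right) + 3 = 265 + i \sqrt{30}$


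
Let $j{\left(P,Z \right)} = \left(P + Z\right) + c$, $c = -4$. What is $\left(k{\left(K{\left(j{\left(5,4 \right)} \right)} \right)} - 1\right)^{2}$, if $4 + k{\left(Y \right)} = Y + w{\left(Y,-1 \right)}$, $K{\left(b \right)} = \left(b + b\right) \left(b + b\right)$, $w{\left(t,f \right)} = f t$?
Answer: $25$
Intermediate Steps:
$j{\left(P,Z \right)} = -4 + P + Z$ ($j{\left(P,Z \right)} = \left(P + Z\right) - 4 = -4 + P + Z$)
$K{\left(b \right)} = 4 b^{2}$ ($K{\left(b \right)} = 2 b 2 b = 4 b^{2}$)
$k{\left(Y \right)} = -4$ ($k{\left(Y \right)} = -4 + \left(Y - Y\right) = -4 + 0 = -4$)
$\left(k{\left(K{\left(j{\left(5,4 \right)} \right)} \right)} - 1\right)^{2} = \left(-4 - 1\right)^{2} = \left(-5\right)^{2} = 25$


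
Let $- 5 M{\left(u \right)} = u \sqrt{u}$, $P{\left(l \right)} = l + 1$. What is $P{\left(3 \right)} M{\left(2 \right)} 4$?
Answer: $- \frac{32 \sqrt{2}}{5} \approx -9.051$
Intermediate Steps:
$P{\left(l \right)} = 1 + l$
$M{\left(u \right)} = - \frac{u^{\frac{3}{2}}}{5}$ ($M{\left(u \right)} = - \frac{u \sqrt{u}}{5} = - \frac{u^{\frac{3}{2}}}{5}$)
$P{\left(3 \right)} M{\left(2 \right)} 4 = \left(1 + 3\right) \left(- \frac{2^{\frac{3}{2}}}{5}\right) 4 = 4 \left(- \frac{2 \sqrt{2}}{5}\right) 4 = - \frac{8 \sqrt{2}}{5} \cdot 4 = - \frac{32 \sqrt{2}}{5}$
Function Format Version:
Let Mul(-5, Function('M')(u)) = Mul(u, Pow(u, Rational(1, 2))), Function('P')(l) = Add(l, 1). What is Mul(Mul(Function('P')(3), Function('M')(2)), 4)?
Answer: Mul(Rational(-32, 5), Pow(2, Rational(1, 2))) ≈ -9.0510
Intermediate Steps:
Function('P')(l) = Add(1, l)
Function('M')(u) = Mul(Rational(-1, 5), Pow(u, Rational(3, 2))) (Function('M')(u) = Mul(Rational(-1, 5), Mul(u, Pow(u, Rational(1, 2)))) = Mul(Rational(-1, 5), Pow(u, Rational(3, 2))))
Mul(Mul(Function('P')(3), Function('M')(2)), 4) = Mul(Mul(Add(1, 3), Mul(Rational(-1, 5), Pow(2, Rational(3, 2)))), 4) = Mul(Mul(4, Mul(Rational(-1, 5), Mul(2, Pow(2, Rational(1, 2))))), 4) = Mul(Mul(4, Mul(Rational(-2, 5), Pow(2, Rational(1, 2)))), 4) = Mul(Mul(Rational(-8, 5), Pow(2, Rational(1, 2))), 4) = Mul(Rational(-32, 5), Pow(2, Rational(1, 2)))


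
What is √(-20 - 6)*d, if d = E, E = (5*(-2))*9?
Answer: -90*I*√26 ≈ -458.91*I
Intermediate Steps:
E = -90 (E = -10*9 = -90)
d = -90
√(-20 - 6)*d = √(-20 - 6)*(-90) = √(-26)*(-90) = (I*√26)*(-90) = -90*I*√26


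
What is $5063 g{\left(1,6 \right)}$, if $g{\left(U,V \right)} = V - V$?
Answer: $0$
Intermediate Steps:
$g{\left(U,V \right)} = 0$
$5063 g{\left(1,6 \right)} = 5063 \cdot 0 = 0$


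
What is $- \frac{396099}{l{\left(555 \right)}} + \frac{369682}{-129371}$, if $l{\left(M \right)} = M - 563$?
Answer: $\frac{51240766273}{1034968} \approx 49510.0$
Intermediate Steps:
$l{\left(M \right)} = -563 + M$
$- \frac{396099}{l{\left(555 \right)}} + \frac{369682}{-129371} = - \frac{396099}{-563 + 555} + \frac{369682}{-129371} = - \frac{396099}{-8} + 369682 \left(- \frac{1}{129371}\right) = \left(-396099\right) \left(- \frac{1}{8}\right) - \frac{369682}{129371} = \frac{396099}{8} - \frac{369682}{129371} = \frac{51240766273}{1034968}$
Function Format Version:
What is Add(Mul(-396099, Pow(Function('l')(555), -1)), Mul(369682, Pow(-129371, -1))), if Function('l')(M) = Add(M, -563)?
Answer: Rational(51240766273, 1034968) ≈ 49510.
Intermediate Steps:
Function('l')(M) = Add(-563, M)
Add(Mul(-396099, Pow(Function('l')(555), -1)), Mul(369682, Pow(-129371, -1))) = Add(Mul(-396099, Pow(Add(-563, 555), -1)), Mul(369682, Pow(-129371, -1))) = Add(Mul(-396099, Pow(-8, -1)), Mul(369682, Rational(-1, 129371))) = Add(Mul(-396099, Rational(-1, 8)), Rational(-369682, 129371)) = Add(Rational(396099, 8), Rational(-369682, 129371)) = Rational(51240766273, 1034968)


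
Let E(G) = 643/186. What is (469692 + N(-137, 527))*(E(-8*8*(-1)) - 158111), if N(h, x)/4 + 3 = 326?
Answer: -6925349442476/93 ≈ -7.4466e+10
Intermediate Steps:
N(h, x) = 1292 (N(h, x) = -12 + 4*326 = -12 + 1304 = 1292)
E(G) = 643/186 (E(G) = 643*(1/186) = 643/186)
(469692 + N(-137, 527))*(E(-8*8*(-1)) - 158111) = (469692 + 1292)*(643/186 - 158111) = 470984*(-29408003/186) = -6925349442476/93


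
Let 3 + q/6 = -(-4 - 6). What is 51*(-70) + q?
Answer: -3528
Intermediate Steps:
q = 42 (q = -18 + 6*(-(-4 - 6)) = -18 + 6*(-1*(-10)) = -18 + 6*10 = -18 + 60 = 42)
51*(-70) + q = 51*(-70) + 42 = -3570 + 42 = -3528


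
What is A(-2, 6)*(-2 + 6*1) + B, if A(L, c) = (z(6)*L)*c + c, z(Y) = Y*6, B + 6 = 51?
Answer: -1659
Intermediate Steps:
B = 45 (B = -6 + 51 = 45)
z(Y) = 6*Y
A(L, c) = c + 36*L*c (A(L, c) = ((6*6)*L)*c + c = (36*L)*c + c = 36*L*c + c = c + 36*L*c)
A(-2, 6)*(-2 + 6*1) + B = (6*(1 + 36*(-2)))*(-2 + 6*1) + 45 = (6*(1 - 72))*(-2 + 6) + 45 = (6*(-71))*4 + 45 = -426*4 + 45 = -1704 + 45 = -1659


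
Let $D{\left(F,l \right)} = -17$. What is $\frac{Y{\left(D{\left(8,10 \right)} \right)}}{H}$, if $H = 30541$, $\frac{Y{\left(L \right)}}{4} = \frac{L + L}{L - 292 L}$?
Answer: $- \frac{8}{8887431} \approx -9.0015 \cdot 10^{-7}$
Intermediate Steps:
$Y{\left(L \right)} = - \frac{8}{291}$ ($Y{\left(L \right)} = 4 \frac{L + L}{L - 292 L} = 4 \frac{2 L}{\left(-291\right) L} = 4 \cdot 2 L \left(- \frac{1}{291 L}\right) = 4 \left(- \frac{2}{291}\right) = - \frac{8}{291}$)
$\frac{Y{\left(D{\left(8,10 \right)} \right)}}{H} = - \frac{8}{291 \cdot 30541} = \left(- \frac{8}{291}\right) \frac{1}{30541} = - \frac{8}{8887431}$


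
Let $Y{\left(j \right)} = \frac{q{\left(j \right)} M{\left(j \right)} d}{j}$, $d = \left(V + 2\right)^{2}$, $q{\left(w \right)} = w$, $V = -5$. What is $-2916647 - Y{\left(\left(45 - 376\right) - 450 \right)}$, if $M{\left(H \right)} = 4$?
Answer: $-2916683$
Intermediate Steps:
$d = 9$ ($d = \left(-5 + 2\right)^{2} = \left(-3\right)^{2} = 9$)
$Y{\left(j \right)} = 36$ ($Y{\left(j \right)} = \frac{j 4 \cdot 9}{j} = \frac{4 j 9}{j} = \frac{36 j}{j} = 36$)
$-2916647 - Y{\left(\left(45 - 376\right) - 450 \right)} = -2916647 - 36 = -2916683$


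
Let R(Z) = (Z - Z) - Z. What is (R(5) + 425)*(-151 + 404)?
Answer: 106260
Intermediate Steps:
R(Z) = -Z (R(Z) = 0 - Z = -Z)
(R(5) + 425)*(-151 + 404) = (-1*5 + 425)*(-151 + 404) = (-5 + 425)*253 = 420*253 = 106260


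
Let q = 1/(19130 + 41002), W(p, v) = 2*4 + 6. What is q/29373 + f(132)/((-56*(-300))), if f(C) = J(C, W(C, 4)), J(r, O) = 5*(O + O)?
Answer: 147188113/17662572360 ≈ 0.0083333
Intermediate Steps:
W(p, v) = 14 (W(p, v) = 8 + 6 = 14)
J(r, O) = 10*O (J(r, O) = 5*(2*O) = 10*O)
f(C) = 140 (f(C) = 10*14 = 140)
q = 1/60132 ≈ 1.6630e-5
q/29373 + f(132)/((-56*(-300))) = (1/60132)/29373 + 140/((-56*(-300))) = (1/60132)*(1/29373) + 140/16800 = 1/1766257236 + 140*(1/16800) = 1/1766257236 + 1/120 = 147188113/17662572360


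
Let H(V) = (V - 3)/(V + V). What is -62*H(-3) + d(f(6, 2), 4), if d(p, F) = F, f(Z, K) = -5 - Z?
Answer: -58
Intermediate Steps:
H(V) = (-3 + V)/(2*V) (H(V) = (-3 + V)/((2*V)) = (-3 + V)*(1/(2*V)) = (-3 + V)/(2*V))
-62*H(-3) + d(f(6, 2), 4) = -31*(-3 - 3)/(-3) + 4 = -31*(-1)*(-6)/3 + 4 = -62*1 + 4 = -62 + 4 = -58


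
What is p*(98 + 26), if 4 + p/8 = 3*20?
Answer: 55552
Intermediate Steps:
p = 448 (p = -32 + 8*(3*20) = -32 + 8*60 = -32 + 480 = 448)
p*(98 + 26) = 448*(98 + 26) = 448*124 = 55552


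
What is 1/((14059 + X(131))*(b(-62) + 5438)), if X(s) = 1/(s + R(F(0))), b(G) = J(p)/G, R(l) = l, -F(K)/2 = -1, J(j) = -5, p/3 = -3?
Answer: 4123/315219910764 ≈ 1.3080e-8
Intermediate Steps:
p = -9 (p = 3*(-3) = -9)
F(K) = 2 (F(K) = -2*(-1) = 2)
b(G) = -5/G
X(s) = 1/(2 + s) (X(s) = 1/(s + 2) = 1/(2 + s))
1/((14059 + X(131))*(b(-62) + 5438)) = 1/((14059 + 1/(2 + 131))*(-5/(-62) + 5438)) = 1/((14059 + 1/133)*(-5*(-1/62) + 5438)) = 1/((14059 + 1/133)*(5/62 + 5438)) = 1/((1869848/133)*(337161/62)) = 1/(315219910764/4123) = 4123/315219910764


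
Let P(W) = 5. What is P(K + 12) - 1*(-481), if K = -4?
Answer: 486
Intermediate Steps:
P(K + 12) - 1*(-481) = 5 - 1*(-481) = 5 + 481 = 486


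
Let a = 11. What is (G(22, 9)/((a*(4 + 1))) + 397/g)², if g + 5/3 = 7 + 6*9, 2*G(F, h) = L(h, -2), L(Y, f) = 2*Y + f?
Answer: 4479491041/95844100 ≈ 46.737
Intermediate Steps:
L(Y, f) = f + 2*Y
G(F, h) = -1 + h (G(F, h) = (-2 + 2*h)/2 = -1 + h)
g = 178/3 (g = -5/3 + (7 + 6*9) = -5/3 + (7 + 54) = -5/3 + 61 = 178/3 ≈ 59.333)
(G(22, 9)/((a*(4 + 1))) + 397/g)² = ((-1 + 9)/((11*(4 + 1))) + 397/(178/3))² = (8/((11*5)) + 397*(3/178))² = (8/55 + 1191/178)² = (66929/9790)² = 4479491041/95844100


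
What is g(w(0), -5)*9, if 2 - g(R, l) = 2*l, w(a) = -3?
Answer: 108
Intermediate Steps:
g(R, l) = 2 - 2*l
g(w(0), -5)*9 = (2 - 2*(-5))*9 = (2 + 10)*9 = 12*9 = 108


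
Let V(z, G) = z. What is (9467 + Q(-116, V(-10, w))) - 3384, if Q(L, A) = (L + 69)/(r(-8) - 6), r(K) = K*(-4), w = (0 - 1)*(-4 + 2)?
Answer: 158111/26 ≈ 6081.2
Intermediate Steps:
w = 2 (w = -1*(-2) = 2)
r(K) = -4*K
Q(L, A) = 69/26 + L/26 (Q(L, A) = (L + 69)/(-4*(-8) - 6) = (69 + L)/(32 - 6) = (69 + L)/26 = (69 + L)*(1/26) = 69/26 + L/26)
(9467 + Q(-116, V(-10, w))) - 3384 = (9467 + (69/26 + (1/26)*(-116))) - 3384 = (9467 + (69/26 - 58/13)) - 3384 = (9467 - 47/26) - 3384 = 246095/26 - 3384 = 158111/26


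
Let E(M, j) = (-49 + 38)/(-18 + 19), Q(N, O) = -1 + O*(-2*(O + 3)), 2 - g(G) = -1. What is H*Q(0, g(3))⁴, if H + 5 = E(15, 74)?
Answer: -29986576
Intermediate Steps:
g(G) = 3 (g(G) = 2 - 1*(-1) = 2 + 1 = 3)
Q(N, O) = -1 + O*(-6 - 2*O) (Q(N, O) = -1 + O*(-2*(3 + O)) = -1 + O*(-6 - 2*O))
E(M, j) = -11 (E(M, j) = -11/1 = -11*1 = -11)
H = -16 (H = -5 - 11 = -16)
H*Q(0, g(3))⁴ = -16*(-1 - 6*3 - 2*3²)⁴ = -16*(-1 - 18 - 2*9)⁴ = -16*(-1 - 18 - 18)⁴ = -16*(-37)⁴ = -16*1874161 = -29986576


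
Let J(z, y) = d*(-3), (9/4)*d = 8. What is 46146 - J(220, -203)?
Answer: 138470/3 ≈ 46157.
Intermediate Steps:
d = 32/9 (d = (4/9)*8 = 32/9 ≈ 3.5556)
J(z, y) = -32/3 (J(z, y) = (32/9)*(-3) = -32/3)
46146 - J(220, -203) = 46146 - 1*(-32/3) = 46146 + 32/3 = 138470/3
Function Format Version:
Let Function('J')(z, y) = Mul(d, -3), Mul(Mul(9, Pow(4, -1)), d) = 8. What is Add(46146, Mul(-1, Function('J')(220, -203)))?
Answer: Rational(138470, 3) ≈ 46157.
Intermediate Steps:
d = Rational(32, 9) (d = Mul(Rational(4, 9), 8) = Rational(32, 9) ≈ 3.5556)
Function('J')(z, y) = Rational(-32, 3) (Function('J')(z, y) = Mul(Rational(32, 9), -3) = Rational(-32, 3))
Add(46146, Mul(-1, Function('J')(220, -203))) = Add(46146, Mul(-1, Rational(-32, 3))) = Add(46146, Rational(32, 3)) = Rational(138470, 3)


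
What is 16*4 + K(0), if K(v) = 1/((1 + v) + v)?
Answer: 65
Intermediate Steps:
K(v) = 1/(1 + 2*v)
16*4 + K(0) = 16*4 + 1/(1 + 2*0) = 64 + 1/(1 + 0) = 64 + 1/1 = 64 + 1 = 65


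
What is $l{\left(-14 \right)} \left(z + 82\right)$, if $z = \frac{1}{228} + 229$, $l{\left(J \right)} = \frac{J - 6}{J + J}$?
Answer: $\frac{354545}{1596} \approx 222.15$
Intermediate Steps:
$l{\left(J \right)} = \frac{-6 + J}{2 J}$
$z = \frac{52213}{228}$ ($z = \frac{1}{228} + 229 = \frac{52213}{228} \approx 229.0$)
$l{\left(-14 \right)} \left(z + 82\right) = \frac{-6 - 14}{2 \left(-14\right)} \left(\frac{52213}{228} + 82\right) = \frac{1}{2} \left(- \frac{1}{14}\right) \left(-20\right) \frac{70909}{228} = \frac{5}{7} \cdot \frac{70909}{228} = \frac{354545}{1596}$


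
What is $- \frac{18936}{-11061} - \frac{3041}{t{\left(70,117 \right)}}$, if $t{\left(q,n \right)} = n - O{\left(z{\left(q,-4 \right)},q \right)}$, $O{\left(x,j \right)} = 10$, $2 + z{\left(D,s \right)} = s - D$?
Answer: $- \frac{3512261}{131503} \approx -26.709$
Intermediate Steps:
$z{\left(D,s \right)} = -2 + s - D$ ($z{\left(D,s \right)} = -2 - \left(D - s\right) = -2 + s - D$)
$t{\left(q,n \right)} = -10 + n$ ($t{\left(q,n \right)} = n - 10 = -10 + n$)
$- \frac{18936}{-11061} - \frac{3041}{t{\left(70,117 \right)}} = - \frac{18936}{-11061} - \frac{3041}{-10 + 117} = \left(-18936\right) \left(- \frac{1}{11061}\right) - \frac{3041}{107} = \frac{2104}{1229} - \frac{3041}{107} = - \frac{3512261}{131503}$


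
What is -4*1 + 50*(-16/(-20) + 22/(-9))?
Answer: -776/9 ≈ -86.222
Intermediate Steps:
-4*1 + 50*(-16/(-20) + 22/(-9)) = -4 + 50*(-16*(-1/20) + 22*(-⅑)) = -4 + 50*(⅘ - 22/9) = -4 + 50*(-74/45) = -4 - 740/9 = -776/9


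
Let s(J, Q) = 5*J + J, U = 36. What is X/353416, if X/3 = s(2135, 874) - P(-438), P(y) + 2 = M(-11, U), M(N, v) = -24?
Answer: 9627/88354 ≈ 0.10896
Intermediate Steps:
P(y) = -26 (P(y) = -2 - 24 = -26)
s(J, Q) = 6*J
X = 38508 (X = 3*(6*2135 - 1*(-26)) = 3*(12810 + 26) = 3*12836 = 38508)
X/353416 = 38508/353416 = 38508*(1/353416) = 9627/88354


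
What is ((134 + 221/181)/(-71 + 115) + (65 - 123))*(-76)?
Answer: 755573/181 ≈ 4174.4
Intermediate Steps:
((134 + 221/181)/(-71 + 115) + (65 - 123))*(-76) = ((134 + 221*(1/181))/44 - 58)*(-76) = ((134 + 221/181)*(1/44) - 58)*(-76) = ((24475/181)*(1/44) - 58)*(-76) = (2225/724 - 58)*(-76) = -39767/724*(-76) = 755573/181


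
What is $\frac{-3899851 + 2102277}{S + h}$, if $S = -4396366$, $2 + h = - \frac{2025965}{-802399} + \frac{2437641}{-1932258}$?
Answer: $\frac{929011341492626236}{2272103712961682815} \approx 0.40888$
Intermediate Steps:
$h = - \frac{380719131891}{516813962314}$ ($h = -2 + \left(- \frac{2025965}{-802399} + \frac{2437641}{-1932258}\right) = -2 + \left(\left(-2025965\right) \left(- \frac{1}{802399}\right) + 2437641 \left(- \frac{1}{1932258}\right)\right) = -2 + \left(\frac{2025965}{802399} - \frac{812547}{644086}\right) = -2 + \frac{652908792737}{516813962314} = - \frac{380719131891}{516813962314} \approx -0.73667$)
$\frac{-3899851 + 2102277}{S + h} = \frac{-3899851 + 2102277}{-4396366 - \frac{380719131891}{516813962314}} = - \frac{1797574}{- \frac{2272103712961682815}{516813962314}} = \left(-1797574\right) \left(- \frac{516813962314}{2272103712961682815}\right) = \frac{929011341492626236}{2272103712961682815}$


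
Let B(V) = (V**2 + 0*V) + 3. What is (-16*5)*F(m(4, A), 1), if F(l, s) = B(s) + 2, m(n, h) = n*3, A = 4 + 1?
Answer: -480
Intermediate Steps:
A = 5
B(V) = 3 + V**2 (B(V) = (V**2 + 0) + 3 = V**2 + 3 = 3 + V**2)
m(n, h) = 3*n
F(l, s) = 5 + s**2 (F(l, s) = (3 + s**2) + 2 = 5 + s**2)
(-16*5)*F(m(4, A), 1) = (-16*5)*(5 + 1**2) = -80*(5 + 1) = -80*6 = -480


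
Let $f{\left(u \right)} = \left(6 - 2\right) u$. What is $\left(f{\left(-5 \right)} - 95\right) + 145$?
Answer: $30$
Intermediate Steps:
$f{\left(u \right)} = 4 u$
$\left(f{\left(-5 \right)} - 95\right) + 145 = \left(4 \left(-5\right) - 95\right) + 145 = \left(-20 - 95\right) + 145 = -115 + 145 = 30$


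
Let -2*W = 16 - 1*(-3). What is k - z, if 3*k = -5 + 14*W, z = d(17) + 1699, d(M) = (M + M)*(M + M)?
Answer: -2901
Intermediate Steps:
W = -19/2 (W = -(16 - 1*(-3))/2 = -(16 + 3)/2 = -½*19 = -19/2 ≈ -9.5000)
d(M) = 4*M² (d(M) = (2*M)*(2*M) = 4*M²)
z = 2855 (z = 4*17² + 1699 = 4*289 + 1699 = 1156 + 1699 = 2855)
k = -46 (k = (-5 + 14*(-19/2))/3 = (-5 - 133)/3 = (⅓)*(-138) = -46)
k - z = -46 - 1*2855 = -46 - 2855 = -2901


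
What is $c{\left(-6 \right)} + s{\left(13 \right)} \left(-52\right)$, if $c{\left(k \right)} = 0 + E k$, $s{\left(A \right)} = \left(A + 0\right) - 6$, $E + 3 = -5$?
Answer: $-316$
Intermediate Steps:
$E = -8$ ($E = -3 - 5 = -8$)
$s{\left(A \right)} = -6 + A$ ($s{\left(A \right)} = A - 6 = -6 + A$)
$c{\left(k \right)} = - 8 k$ ($c{\left(k \right)} = 0 - 8 k = - 8 k$)
$c{\left(-6 \right)} + s{\left(13 \right)} \left(-52\right) = \left(-8\right) \left(-6\right) + \left(-6 + 13\right) \left(-52\right) = 48 + 7 \left(-52\right) = 48 - 364 = -316$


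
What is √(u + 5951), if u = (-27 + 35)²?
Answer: √6015 ≈ 77.556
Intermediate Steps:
u = 64 (u = 8² = 64)
√(u + 5951) = √(64 + 5951) = √6015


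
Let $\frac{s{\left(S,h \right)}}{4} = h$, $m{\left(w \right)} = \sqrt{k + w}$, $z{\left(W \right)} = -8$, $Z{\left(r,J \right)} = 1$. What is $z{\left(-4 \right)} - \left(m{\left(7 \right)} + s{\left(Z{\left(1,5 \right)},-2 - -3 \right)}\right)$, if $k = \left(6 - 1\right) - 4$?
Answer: $-12 - 2 \sqrt{2} \approx -14.828$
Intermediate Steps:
$k = 1$ ($k = 5 - 4 = 1$)
$m{\left(w \right)} = \sqrt{1 + w}$
$s{\left(S,h \right)} = 4 h$
$z{\left(-4 \right)} - \left(m{\left(7 \right)} + s{\left(Z{\left(1,5 \right)},-2 - -3 \right)}\right) = -8 - \left(\sqrt{1 + 7} + 4 \left(-2 - -3\right)\right) = -8 - \left(\sqrt{8} + 4 \left(-2 + 3\right)\right) = -8 - \left(2 \sqrt{2} + 4 \cdot 1\right) = -8 - \left(2 \sqrt{2} + 4\right) = -8 - \left(4 + 2 \sqrt{2}\right) = -12 - 2 \sqrt{2}$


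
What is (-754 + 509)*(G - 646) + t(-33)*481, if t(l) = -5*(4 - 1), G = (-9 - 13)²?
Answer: 32475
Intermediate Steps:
G = 484 (G = (-22)² = 484)
t(l) = -15 (t(l) = -5*3 = -15)
(-754 + 509)*(G - 646) + t(-33)*481 = (-754 + 509)*(484 - 646) - 15*481 = -245*(-162) - 7215 = 39690 - 7215 = 32475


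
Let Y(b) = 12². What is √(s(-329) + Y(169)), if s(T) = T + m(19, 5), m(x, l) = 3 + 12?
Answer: I*√170 ≈ 13.038*I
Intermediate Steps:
m(x, l) = 15
s(T) = 15 + T (s(T) = T + 15 = 15 + T)
Y(b) = 144
√(s(-329) + Y(169)) = √((15 - 329) + 144) = √(-314 + 144) = √(-170) = I*√170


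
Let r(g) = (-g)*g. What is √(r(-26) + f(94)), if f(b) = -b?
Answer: I*√770 ≈ 27.749*I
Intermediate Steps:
r(g) = -g²
√(r(-26) + f(94)) = √(-1*(-26)² - 1*94) = √(-1*676 - 94) = √(-676 - 94) = √(-770) = I*√770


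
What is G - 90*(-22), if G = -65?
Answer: 1915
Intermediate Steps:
G - 90*(-22) = -65 - 90*(-22) = -65 + 1980 = 1915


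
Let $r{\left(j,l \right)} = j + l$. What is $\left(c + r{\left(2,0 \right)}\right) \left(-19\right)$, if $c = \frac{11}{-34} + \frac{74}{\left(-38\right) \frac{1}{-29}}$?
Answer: $- \frac{37565}{34} \approx -1104.9$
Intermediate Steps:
$c = \frac{36273}{646}$ ($c = 11 \left(- \frac{1}{34}\right) + \frac{74}{\left(-38\right) \left(- \frac{1}{29}\right)} = - \frac{11}{34} + \frac{74}{\frac{38}{29}} = - \frac{11}{34} + 74 \cdot \frac{29}{38} = - \frac{11}{34} + \frac{1073}{19} = \frac{36273}{646} \approx 56.15$)
$\left(c + r{\left(2,0 \right)}\right) \left(-19\right) = \left(\frac{36273}{646} + \left(2 + 0\right)\right) \left(-19\right) = \left(\frac{36273}{646} + 2\right) \left(-19\right) = \frac{37565}{646} \left(-19\right) = - \frac{37565}{34}$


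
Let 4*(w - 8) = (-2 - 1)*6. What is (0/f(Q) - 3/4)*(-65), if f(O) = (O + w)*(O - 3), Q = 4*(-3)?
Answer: 195/4 ≈ 48.750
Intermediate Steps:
w = 7/2 (w = 8 + ((-2 - 1)*6)/4 = 8 + (-3*6)/4 = 8 + (1/4)*(-18) = 8 - 9/2 = 7/2 ≈ 3.5000)
Q = -12
f(O) = (-3 + O)*(7/2 + O) (f(O) = (O + 7/2)*(O - 3) = (7/2 + O)*(-3 + O) = (-3 + O)*(7/2 + O))
(0/f(Q) - 3/4)*(-65) = (0/(-21/2 + (-12)**2 + (1/2)*(-12)) - 3/4)*(-65) = (0/(-21/2 + 144 - 6) - 3*1/4)*(-65) = (0/(255/2) - 3/4)*(-65) = (0*(2/255) - 3/4)*(-65) = (0 - 3/4)*(-65) = -3/4*(-65) = 195/4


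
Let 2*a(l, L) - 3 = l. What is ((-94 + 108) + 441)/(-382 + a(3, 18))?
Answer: -455/379 ≈ -1.2005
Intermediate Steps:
a(l, L) = 3/2 + l/2
((-94 + 108) + 441)/(-382 + a(3, 18)) = ((-94 + 108) + 441)/(-382 + (3/2 + (1/2)*3)) = (14 + 441)/(-382 + (3/2 + 3/2)) = 455/(-382 + 3) = 455/(-379) = 455*(-1/379) = -455/379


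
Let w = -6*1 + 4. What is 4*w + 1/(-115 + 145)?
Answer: -239/30 ≈ -7.9667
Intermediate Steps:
w = -2 (w = -6 + 4 = -2)
4*w + 1/(-115 + 145) = 4*(-2) + 1/(-115 + 145) = -8 + 1/30 = -239/30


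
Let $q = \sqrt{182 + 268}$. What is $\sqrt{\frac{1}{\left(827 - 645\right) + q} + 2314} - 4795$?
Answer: $-4795 + \frac{\sqrt{421149 + 34710 \sqrt{2}}}{\sqrt{182 + 15 \sqrt{2}}} \approx -4746.9$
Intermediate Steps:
$q = 15 \sqrt{2}$ ($q = \sqrt{450} = 15 \sqrt{2} \approx 21.213$)
$\sqrt{\frac{1}{\left(827 - 645\right) + q} + 2314} - 4795 = \sqrt{\frac{1}{\left(827 - 645\right) + 15 \sqrt{2}} + 2314} - 4795 = \sqrt{\frac{1}{182 + 15 \sqrt{2}} + 2314} - 4795 = \sqrt{2314 + \frac{1}{182 + 15 \sqrt{2}}} - 4795 = -4795 + \sqrt{2314 + \frac{1}{182 + 15 \sqrt{2}}}$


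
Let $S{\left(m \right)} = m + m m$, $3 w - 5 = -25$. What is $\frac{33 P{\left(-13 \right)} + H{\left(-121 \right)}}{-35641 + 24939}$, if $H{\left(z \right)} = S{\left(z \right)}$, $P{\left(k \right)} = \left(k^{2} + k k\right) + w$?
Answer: $- \frac{12727}{5351} \approx -2.3784$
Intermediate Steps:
$w = - \frac{20}{3}$ ($w = \frac{5}{3} + \frac{1}{3} \left(-25\right) = \frac{5}{3} - \frac{25}{3} = - \frac{20}{3} \approx -6.6667$)
$S{\left(m \right)} = m + m^{2}$
$P{\left(k \right)} = - \frac{20}{3} + 2 k^{2}$ ($P{\left(k \right)} = \left(k^{2} + k k\right) - \frac{20}{3} = \left(k^{2} + k^{2}\right) - \frac{20}{3} = 2 k^{2} - \frac{20}{3} = - \frac{20}{3} + 2 k^{2}$)
$H{\left(z \right)} = z \left(1 + z\right)$
$\frac{33 P{\left(-13 \right)} + H{\left(-121 \right)}}{-35641 + 24939} = \frac{33 \left(- \frac{20}{3} + 2 \left(-13\right)^{2}\right) - 121 \left(1 - 121\right)}{-35641 + 24939} = \frac{33 \left(- \frac{20}{3} + 2 \cdot 169\right) - -14520}{-10702} = \left(33 \left(- \frac{20}{3} + 338\right) + 14520\right) \left(- \frac{1}{10702}\right) = \left(33 \cdot \frac{994}{3} + 14520\right) \left(- \frac{1}{10702}\right) = \left(10934 + 14520\right) \left(- \frac{1}{10702}\right) = 25454 \left(- \frac{1}{10702}\right) = - \frac{12727}{5351}$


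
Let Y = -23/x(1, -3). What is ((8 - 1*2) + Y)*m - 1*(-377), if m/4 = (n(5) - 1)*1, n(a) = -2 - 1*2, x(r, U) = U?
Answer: 311/3 ≈ 103.67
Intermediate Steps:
n(a) = -4 (n(a) = -2 - 2 = -4)
m = -20 (m = 4*((-4 - 1)*1) = 4*(-5*1) = 4*(-5) = -20)
Y = 23/3 (Y = -23/(-3) = -23*(-1/3) = 23/3 ≈ 7.6667)
((8 - 1*2) + Y)*m - 1*(-377) = ((8 - 1*2) + 23/3)*(-20) - 1*(-377) = ((8 - 2) + 23/3)*(-20) + 377 = (6 + 23/3)*(-20) + 377 = (41/3)*(-20) + 377 = -820/3 + 377 = 311/3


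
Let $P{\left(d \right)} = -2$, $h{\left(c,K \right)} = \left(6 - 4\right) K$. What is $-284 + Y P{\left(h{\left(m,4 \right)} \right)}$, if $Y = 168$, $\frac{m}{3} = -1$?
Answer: $-620$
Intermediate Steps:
$m = -3$ ($m = 3 \left(-1\right) = -3$)
$h{\left(c,K \right)} = 2 K$
$-284 + Y P{\left(h{\left(m,4 \right)} \right)} = -284 + 168 \left(-2\right) = -284 - 336 = -620$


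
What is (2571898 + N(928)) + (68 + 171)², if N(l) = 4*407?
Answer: 2630647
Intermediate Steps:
N(l) = 1628
(2571898 + N(928)) + (68 + 171)² = (2571898 + 1628) + (68 + 171)² = 2573526 + 239² = 2573526 + 57121 = 2630647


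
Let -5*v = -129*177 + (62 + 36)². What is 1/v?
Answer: 5/13229 ≈ 0.00037796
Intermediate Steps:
v = 13229/5 (v = -(-129*177 + (62 + 36)²)/5 = -(-22833 + 98²)/5 = -(-22833 + 9604)/5 = -⅕*(-13229) = 13229/5 ≈ 2645.8)
1/v = 1/(13229/5) = 5/13229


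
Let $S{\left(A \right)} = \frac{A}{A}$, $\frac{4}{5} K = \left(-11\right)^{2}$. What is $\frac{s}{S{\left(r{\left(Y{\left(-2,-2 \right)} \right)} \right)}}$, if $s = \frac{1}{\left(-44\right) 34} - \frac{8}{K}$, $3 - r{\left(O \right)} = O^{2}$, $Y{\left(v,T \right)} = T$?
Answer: $- \frac{4407}{82280} \approx -0.053561$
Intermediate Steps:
$K = \frac{605}{4}$ ($K = \frac{5 \left(-11\right)^{2}}{4} = \frac{5}{4} \cdot 121 = \frac{605}{4} \approx 151.25$)
$r{\left(O \right)} = 3 - O^{2}$
$S{\left(A \right)} = 1$
$s = - \frac{4407}{82280}$ ($s = \frac{1}{\left(-44\right) 34} - \frac{8}{\frac{605}{4}} = \left(- \frac{1}{44}\right) \frac{1}{34} - \frac{32}{605} = - \frac{1}{1496} - \frac{32}{605} = - \frac{4407}{82280} \approx -0.053561$)
$\frac{s}{S{\left(r{\left(Y{\left(-2,-2 \right)} \right)} \right)}} = 1^{-1} \left(- \frac{4407}{82280}\right) = 1 \left(- \frac{4407}{82280}\right) = - \frac{4407}{82280}$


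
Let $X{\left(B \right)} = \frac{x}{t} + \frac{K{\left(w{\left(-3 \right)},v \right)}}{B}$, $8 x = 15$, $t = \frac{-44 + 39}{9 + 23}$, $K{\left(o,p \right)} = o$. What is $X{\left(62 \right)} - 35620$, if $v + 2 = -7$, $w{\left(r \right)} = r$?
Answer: $- \frac{2209187}{62} \approx -35632.0$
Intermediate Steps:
$v = -9$ ($v = -2 - 7 = -9$)
$t = - \frac{5}{32} \approx -0.15625$
$x = \frac{15}{8}$ ($x = \frac{1}{8} \cdot 15 = \frac{15}{8} \approx 1.875$)
$X{\left(B \right)} = -12 - \frac{3}{B}$ ($X{\left(B \right)} = \frac{15}{8 \left(- \frac{5}{32}\right)} - \frac{3}{B} = \frac{15}{8} \left(- \frac{32}{5}\right) - \frac{3}{B} = -12 - \frac{3}{B}$)
$X{\left(62 \right)} - 35620 = \left(-12 - \frac{3}{62}\right) - 35620 = - \frac{747}{62} - 35620 = - \frac{2209187}{62}$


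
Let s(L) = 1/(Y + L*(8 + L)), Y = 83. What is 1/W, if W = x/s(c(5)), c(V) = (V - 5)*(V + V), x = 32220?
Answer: 1/2674260 ≈ 3.7394e-7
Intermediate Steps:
c(V) = 2*V*(-5 + V) (c(V) = (-5 + V)*(2*V) = 2*V*(-5 + V))
s(L) = 1/(83 + L*(8 + L))
W = 2674260 (W = 32220/(1/(83 + (2*5*(-5 + 5))² + 8*(2*5*(-5 + 5)))) = 32220/(1/(83 + (2*5*0)² + 8*(2*5*0))) = 32220/(1/(83 + 0² + 8*0)) = 32220/(1/(83 + 0 + 0)) = 32220/(1/83) = 32220*83 = 2674260)
1/W = 1/2674260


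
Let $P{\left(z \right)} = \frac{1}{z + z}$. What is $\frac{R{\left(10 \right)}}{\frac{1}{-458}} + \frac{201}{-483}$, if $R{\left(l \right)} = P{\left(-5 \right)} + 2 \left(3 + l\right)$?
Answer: $- \frac{9549406}{805} \approx -11863.0$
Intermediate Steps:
$P{\left(z \right)} = \frac{1}{2 z}$
$R{\left(l \right)} = \frac{59}{10} + 2 l$ ($R{\left(l \right)} = \frac{1}{2 \left(-5\right)} + 2 \left(3 + l\right) = \frac{1}{2} \left(- \frac{1}{5}\right) + \left(6 + 2 l\right) = - \frac{1}{10} + \left(6 + 2 l\right) = \frac{59}{10} + 2 l$)
$\frac{R{\left(10 \right)}}{\frac{1}{-458}} + \frac{201}{-483} = \frac{\frac{59}{10} + 2 \cdot 10}{\frac{1}{-458}} + \frac{201}{-483} = \frac{\frac{59}{10} + 20}{- \frac{1}{458}} + 201 \left(- \frac{1}{483}\right) = \frac{259}{10} \left(-458\right) - \frac{67}{161} = - \frac{59311}{5} - \frac{67}{161} = - \frac{9549406}{805}$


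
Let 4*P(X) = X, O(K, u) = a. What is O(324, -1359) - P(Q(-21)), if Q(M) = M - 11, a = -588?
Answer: -580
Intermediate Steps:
O(K, u) = -588
Q(M) = -11 + M
P(X) = X/4
O(324, -1359) - P(Q(-21)) = -588 - (-11 - 21)/4 = -588 - (-32)/4 = -588 - 1*(-8) = -588 + 8 = -580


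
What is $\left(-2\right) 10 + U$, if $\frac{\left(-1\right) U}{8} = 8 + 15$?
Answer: $-204$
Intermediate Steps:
$U = -184$ ($U = - 8 \left(8 + 15\right) = \left(-8\right) 23 = -184$)
$\left(-2\right) 10 + U = \left(-2\right) 10 - 184 = -20 - 184 = -204$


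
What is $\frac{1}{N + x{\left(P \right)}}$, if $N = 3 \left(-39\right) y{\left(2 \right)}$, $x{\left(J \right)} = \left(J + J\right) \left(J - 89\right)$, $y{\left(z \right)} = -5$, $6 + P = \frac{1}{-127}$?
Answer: $\frac{16129}{27848181} \approx 0.00057918$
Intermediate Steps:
$P = - \frac{763}{127}$ ($P = -6 + \frac{1}{-127} = -6 - \frac{1}{127} = - \frac{763}{127} \approx -6.0079$)
$x{\left(J \right)} = 2 J \left(-89 + J\right)$
$N = 585$ ($N = 3 \left(-39\right) \left(-5\right) = \left(-117\right) \left(-5\right) = 585$)
$\frac{1}{N + x{\left(P \right)}} = \frac{1}{585 + 2 \left(- \frac{763}{127}\right) \left(-89 - \frac{763}{127}\right)} = \frac{1}{585 + 2 \left(- \frac{763}{127}\right) \left(- \frac{12066}{127}\right)} = \frac{1}{585 + \frac{18412716}{16129}} = \frac{1}{\frac{27848181}{16129}} = \frac{16129}{27848181}$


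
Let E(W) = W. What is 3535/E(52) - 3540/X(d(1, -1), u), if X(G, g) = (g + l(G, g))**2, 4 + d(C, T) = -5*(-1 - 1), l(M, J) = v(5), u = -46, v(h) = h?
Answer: 5758255/87412 ≈ 65.875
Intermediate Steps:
l(M, J) = 5
d(C, T) = 6 (d(C, T) = -4 - 5*(-1 - 1) = -4 - 5*(-2) = -4 + 10 = 6)
X(G, g) = (5 + g)**2 (X(G, g) = (g + 5)**2 = (5 + g)**2)
3535/E(52) - 3540/X(d(1, -1), u) = 3535/52 - 3540/(5 - 46)**2 = 3535*(1/52) - 3540/((-41)**2) = 3535/52 - 3540/1681 = 5758255/87412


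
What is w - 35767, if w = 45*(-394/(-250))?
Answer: -892402/25 ≈ -35696.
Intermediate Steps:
w = 1773/25 (w = 45*(-394*(-1/250)) = 45*(197/125) = 1773/25 ≈ 70.920)
w - 35767 = 1773/25 - 35767 = -892402/25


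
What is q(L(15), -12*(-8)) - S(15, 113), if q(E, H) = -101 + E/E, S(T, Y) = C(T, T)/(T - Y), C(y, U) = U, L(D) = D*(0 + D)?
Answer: -9785/98 ≈ -99.847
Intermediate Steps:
L(D) = D**2 (L(D) = D*D = D**2)
S(T, Y) = T/(T - Y)
q(E, H) = -100 (q(E, H) = -101 + 1 = -100)
q(L(15), -12*(-8)) - S(15, 113) = -100 - 15/(15 - 1*113) = -100 - 15/(15 - 113) = -100 - 15/(-98) = -100 - 15*(-1)/98 = -100 - 1*(-15/98) = -100 + 15/98 = -9785/98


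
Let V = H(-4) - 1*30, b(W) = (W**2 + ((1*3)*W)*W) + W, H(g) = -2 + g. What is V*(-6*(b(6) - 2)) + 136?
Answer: 32104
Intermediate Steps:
b(W) = W + 4*W**2 (b(W) = (W**2 + (3*W)*W) + W = (W**2 + 3*W**2) + W = 4*W**2 + W = W + 4*W**2)
V = -36 (V = (-2 - 4) - 1*30 = -6 - 30 = -36)
V*(-6*(b(6) - 2)) + 136 = -(-216)*(6*(1 + 4*6) - 2) + 136 = -(-216)*(6*(1 + 24) - 2) + 136 = -(-216)*(6*25 - 2) + 136 = -(-216)*(150 - 2) + 136 = -(-216)*148 + 136 = -36*(-888) + 136 = 31968 + 136 = 32104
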